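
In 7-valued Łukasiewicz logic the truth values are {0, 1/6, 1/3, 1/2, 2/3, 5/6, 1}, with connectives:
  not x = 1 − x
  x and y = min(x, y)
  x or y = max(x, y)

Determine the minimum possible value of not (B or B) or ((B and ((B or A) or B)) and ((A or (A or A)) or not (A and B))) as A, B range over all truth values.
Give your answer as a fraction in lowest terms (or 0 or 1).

Take A = 0, B = 1/2:
B or B = 1/2 or 1/2 = 1/2
not (B or B) = not 1/2 = 1/2
B or A = 1/2 or 0 = 1/2
(B or A) or B = 1/2 or 1/2 = 1/2
B and ((B or A) or B) = 1/2 and 1/2 = 1/2
A or A = 0 or 0 = 0
A or (A or A) = 0 or 0 = 0
A and B = 0 and 1/2 = 0
not (A and B) = not 0 = 1
(A or (A or A)) or not (A and B) = 0 or 1 = 1
(B and ((B or A) or B)) and ((A or (A or A)) or not (A and B)) = 1/2 and 1 = 1/2
not (B or B) or ((B and ((B or A) or B)) and ((A or (A or A)) or not (A and B))) = 1/2 or 1/2 = 1/2
No assignment yields a value below 1/2, so this is the minimum.

1/2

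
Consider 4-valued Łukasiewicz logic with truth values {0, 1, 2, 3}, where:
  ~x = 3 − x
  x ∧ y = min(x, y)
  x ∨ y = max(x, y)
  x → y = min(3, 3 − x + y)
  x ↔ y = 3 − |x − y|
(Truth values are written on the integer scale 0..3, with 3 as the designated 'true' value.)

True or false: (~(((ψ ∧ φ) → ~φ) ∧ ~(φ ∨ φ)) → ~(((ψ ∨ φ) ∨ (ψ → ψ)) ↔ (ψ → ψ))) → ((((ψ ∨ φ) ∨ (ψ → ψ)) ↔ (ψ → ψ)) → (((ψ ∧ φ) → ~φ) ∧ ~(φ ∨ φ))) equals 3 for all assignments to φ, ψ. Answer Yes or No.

φ = 0, ψ = 0 ↦ 3
φ = 0, ψ = 1 ↦ 3
φ = 0, ψ = 2 ↦ 3
φ = 0, ψ = 3 ↦ 3
φ = 1, ψ = 0 ↦ 3
φ = 1, ψ = 1 ↦ 3
φ = 1, ψ = 2 ↦ 3
φ = 1, ψ = 3 ↦ 3
φ = 2, ψ = 0 ↦ 3
φ = 2, ψ = 1 ↦ 3
φ = 2, ψ = 2 ↦ 3
φ = 2, ψ = 3 ↦ 3
φ = 3, ψ = 0 ↦ 3
φ = 3, ψ = 1 ↦ 3
φ = 3, ψ = 2 ↦ 3
φ = 3, ψ = 3 ↦ 3
Every assignment gives a value ≥ 3.

Yes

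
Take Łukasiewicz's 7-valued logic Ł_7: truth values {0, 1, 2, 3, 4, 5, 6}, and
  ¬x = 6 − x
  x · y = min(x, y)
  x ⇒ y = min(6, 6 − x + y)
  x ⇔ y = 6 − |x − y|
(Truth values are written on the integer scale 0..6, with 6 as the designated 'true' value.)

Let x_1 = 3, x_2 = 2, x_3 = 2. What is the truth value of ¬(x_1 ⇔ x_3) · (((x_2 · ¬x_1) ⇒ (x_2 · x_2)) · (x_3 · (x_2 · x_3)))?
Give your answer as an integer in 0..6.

x_1 ⇔ x_3 = 3 ⇔ 2 = 5
¬(x_1 ⇔ x_3) = ¬5 = 1
¬x_1 = ¬3 = 3
x_2 · ¬x_1 = 2 · 3 = 2
x_2 · x_2 = 2 · 2 = 2
(x_2 · ¬x_1) ⇒ (x_2 · x_2) = 2 ⇒ 2 = 6
x_2 · x_3 = 2 · 2 = 2
x_3 · (x_2 · x_3) = 2 · 2 = 2
((x_2 · ¬x_1) ⇒ (x_2 · x_2)) · (x_3 · (x_2 · x_3)) = 6 · 2 = 2
¬(x_1 ⇔ x_3) · (((x_2 · ¬x_1) ⇒ (x_2 · x_2)) · (x_3 · (x_2 · x_3))) = 1 · 2 = 1

1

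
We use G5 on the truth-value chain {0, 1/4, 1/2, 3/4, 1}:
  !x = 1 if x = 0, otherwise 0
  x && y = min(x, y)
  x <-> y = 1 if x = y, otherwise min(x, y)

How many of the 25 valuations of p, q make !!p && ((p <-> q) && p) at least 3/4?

4

value 1: 1 assignment (counts)
value 3/4: 3 assignments (counts)
value 1/2: 5 assignments
value 1/4: 7 assignments
value 0: 9 assignments
So 4 of the 25 assignments meet the threshold.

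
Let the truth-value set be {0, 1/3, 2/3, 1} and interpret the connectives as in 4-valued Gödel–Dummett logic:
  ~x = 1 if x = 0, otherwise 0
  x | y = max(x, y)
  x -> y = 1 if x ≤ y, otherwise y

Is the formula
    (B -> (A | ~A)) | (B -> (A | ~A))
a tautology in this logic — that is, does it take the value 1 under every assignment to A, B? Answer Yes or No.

Counterexample: take A = 1/3, B = 2/3.
~A = ~1/3 = 0
A | ~A = 1/3 | 0 = 1/3
B -> (A | ~A) = 2/3 -> 1/3 = 1/3
~A = ~1/3 = 0
A | ~A = 1/3 | 0 = 1/3
B -> (A | ~A) = 2/3 -> 1/3 = 1/3
(B -> (A | ~A)) | (B -> (A | ~A)) = 1/3 | 1/3 = 1/3
This gives 1/3 ≠ 1.

No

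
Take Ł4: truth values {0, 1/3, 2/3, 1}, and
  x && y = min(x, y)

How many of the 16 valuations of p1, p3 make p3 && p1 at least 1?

p1 = 0, p3 = 0 ↦ 0  <
p1 = 0, p3 = 1/3 ↦ 0  <
p1 = 0, p3 = 2/3 ↦ 0  <
p1 = 0, p3 = 1 ↦ 0  <
p1 = 1/3, p3 = 0 ↦ 0  <
p1 = 1/3, p3 = 1/3 ↦ 1/3  <
p1 = 1/3, p3 = 2/3 ↦ 1/3  <
p1 = 1/3, p3 = 1 ↦ 1/3  <
p1 = 2/3, p3 = 0 ↦ 0  <
p1 = 2/3, p3 = 1/3 ↦ 1/3  <
p1 = 2/3, p3 = 2/3 ↦ 2/3  <
p1 = 2/3, p3 = 1 ↦ 2/3  <
p1 = 1, p3 = 0 ↦ 0  <
p1 = 1, p3 = 1/3 ↦ 1/3  <
p1 = 1, p3 = 2/3 ↦ 2/3  <
p1 = 1, p3 = 1 ↦ 1  ≥
So 1 of the 16 assignments meets the threshold.

1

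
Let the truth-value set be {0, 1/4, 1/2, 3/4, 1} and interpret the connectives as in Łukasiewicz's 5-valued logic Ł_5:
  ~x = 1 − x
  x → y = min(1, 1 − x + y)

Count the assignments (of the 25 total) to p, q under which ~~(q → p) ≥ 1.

15

value 1: 15 assignments (counts)
value 3/4: 4 assignments
value 1/2: 3 assignments
value 1/4: 2 assignments
value 0: 1 assignment
So 15 of the 25 assignments meet the threshold.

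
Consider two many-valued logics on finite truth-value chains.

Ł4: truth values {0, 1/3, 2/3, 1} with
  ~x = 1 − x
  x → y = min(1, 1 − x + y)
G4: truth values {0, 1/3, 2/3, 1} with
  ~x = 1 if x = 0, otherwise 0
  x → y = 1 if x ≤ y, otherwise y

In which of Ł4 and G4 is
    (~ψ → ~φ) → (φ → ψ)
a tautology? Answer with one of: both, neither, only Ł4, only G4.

In Ł4: every assignment gives 1 — tautology.
In G4: at φ = 2/3, ψ = 1/3 the value is 1/3 — not a tautology.

only Ł4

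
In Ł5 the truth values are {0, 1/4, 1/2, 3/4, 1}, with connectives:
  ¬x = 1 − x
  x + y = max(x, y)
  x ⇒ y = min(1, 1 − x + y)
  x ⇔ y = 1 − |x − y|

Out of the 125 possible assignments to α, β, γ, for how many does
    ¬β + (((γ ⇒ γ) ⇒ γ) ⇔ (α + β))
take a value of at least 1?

value 1: 45 assignments (counts)
value 3/4: 43 assignments
value 1/2: 21 assignments
value 1/4: 11 assignments
value 0: 5 assignments
So 45 of the 125 assignments meet the threshold.

45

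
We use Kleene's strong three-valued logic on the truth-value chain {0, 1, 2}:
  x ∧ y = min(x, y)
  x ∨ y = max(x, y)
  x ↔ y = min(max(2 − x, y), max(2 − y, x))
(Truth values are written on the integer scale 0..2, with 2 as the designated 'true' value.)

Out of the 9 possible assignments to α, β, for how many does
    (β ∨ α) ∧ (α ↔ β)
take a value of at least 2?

α = 0, β = 0 ↦ 0  <
α = 0, β = 1 ↦ 1  <
α = 0, β = 2 ↦ 0  <
α = 1, β = 0 ↦ 1  <
α = 1, β = 1 ↦ 1  <
α = 1, β = 2 ↦ 1  <
α = 2, β = 0 ↦ 0  <
α = 2, β = 1 ↦ 1  <
α = 2, β = 2 ↦ 2  ≥
So 1 of the 9 assignments meets the threshold.

1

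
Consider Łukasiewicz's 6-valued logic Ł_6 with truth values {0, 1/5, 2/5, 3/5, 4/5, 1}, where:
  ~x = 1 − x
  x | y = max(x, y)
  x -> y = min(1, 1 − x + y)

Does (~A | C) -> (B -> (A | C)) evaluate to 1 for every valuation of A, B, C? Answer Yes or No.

Counterexample: take A = 0, B = 1/5, C = 0.
~A = ~0 = 1
~A | C = 1 | 0 = 1
A | C = 0 | 0 = 0
B -> (A | C) = 1/5 -> 0 = 4/5
(~A | C) -> (B -> (A | C)) = 1 -> 4/5 = 4/5
This gives 4/5 ≠ 1.

No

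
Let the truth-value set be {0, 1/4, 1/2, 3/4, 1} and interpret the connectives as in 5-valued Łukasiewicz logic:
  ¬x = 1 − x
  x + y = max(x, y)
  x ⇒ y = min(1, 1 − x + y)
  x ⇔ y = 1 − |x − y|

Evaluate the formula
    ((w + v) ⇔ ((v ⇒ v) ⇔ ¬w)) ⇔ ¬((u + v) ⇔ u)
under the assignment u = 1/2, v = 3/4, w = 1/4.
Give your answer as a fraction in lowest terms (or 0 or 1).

1/4

w + v = 1/4 + 3/4 = 3/4
v ⇒ v = 3/4 ⇒ 3/4 = 1
¬w = ¬1/4 = 3/4
(v ⇒ v) ⇔ ¬w = 1 ⇔ 3/4 = 3/4
(w + v) ⇔ ((v ⇒ v) ⇔ ¬w) = 3/4 ⇔ 3/4 = 1
u + v = 1/2 + 3/4 = 3/4
(u + v) ⇔ u = 3/4 ⇔ 1/2 = 3/4
¬((u + v) ⇔ u) = ¬3/4 = 1/4
((w + v) ⇔ ((v ⇒ v) ⇔ ¬w)) ⇔ ¬((u + v) ⇔ u) = 1 ⇔ 1/4 = 1/4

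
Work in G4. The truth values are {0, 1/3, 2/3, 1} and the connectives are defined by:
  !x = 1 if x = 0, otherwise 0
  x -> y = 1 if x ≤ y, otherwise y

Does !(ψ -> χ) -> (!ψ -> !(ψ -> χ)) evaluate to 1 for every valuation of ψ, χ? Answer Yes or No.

Yes

ψ = 0, χ = 0 ↦ 1
ψ = 0, χ = 1/3 ↦ 1
ψ = 0, χ = 2/3 ↦ 1
ψ = 0, χ = 1 ↦ 1
ψ = 1/3, χ = 0 ↦ 1
ψ = 1/3, χ = 1/3 ↦ 1
ψ = 1/3, χ = 2/3 ↦ 1
ψ = 1/3, χ = 1 ↦ 1
ψ = 2/3, χ = 0 ↦ 1
ψ = 2/3, χ = 1/3 ↦ 1
ψ = 2/3, χ = 2/3 ↦ 1
ψ = 2/3, χ = 1 ↦ 1
ψ = 1, χ = 0 ↦ 1
ψ = 1, χ = 1/3 ↦ 1
ψ = 1, χ = 2/3 ↦ 1
ψ = 1, χ = 1 ↦ 1
Every assignment gives a value ≥ 1.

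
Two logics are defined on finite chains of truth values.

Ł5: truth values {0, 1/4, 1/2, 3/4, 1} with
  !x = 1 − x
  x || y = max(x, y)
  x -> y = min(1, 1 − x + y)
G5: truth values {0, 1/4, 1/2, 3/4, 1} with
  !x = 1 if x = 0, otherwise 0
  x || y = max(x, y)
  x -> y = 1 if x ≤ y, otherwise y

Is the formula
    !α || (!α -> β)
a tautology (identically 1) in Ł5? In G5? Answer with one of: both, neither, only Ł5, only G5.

only G5

In Ł5: at α = 1/4, β = 0 the value is 3/4 — not a tautology.
In G5: every assignment gives 1 — tautology.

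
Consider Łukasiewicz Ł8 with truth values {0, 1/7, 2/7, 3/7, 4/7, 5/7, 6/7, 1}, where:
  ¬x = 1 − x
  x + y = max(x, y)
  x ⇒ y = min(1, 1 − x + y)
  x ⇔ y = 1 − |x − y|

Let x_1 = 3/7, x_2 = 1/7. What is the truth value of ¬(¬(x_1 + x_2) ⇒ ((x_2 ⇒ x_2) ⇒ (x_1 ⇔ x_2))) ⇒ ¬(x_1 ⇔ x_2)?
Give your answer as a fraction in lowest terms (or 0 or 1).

x_1 + x_2 = 3/7 + 1/7 = 3/7
¬(x_1 + x_2) = ¬3/7 = 4/7
x_2 ⇒ x_2 = 1/7 ⇒ 1/7 = 1
x_1 ⇔ x_2 = 3/7 ⇔ 1/7 = 5/7
(x_2 ⇒ x_2) ⇒ (x_1 ⇔ x_2) = 1 ⇒ 5/7 = 5/7
¬(x_1 + x_2) ⇒ ((x_2 ⇒ x_2) ⇒ (x_1 ⇔ x_2)) = 4/7 ⇒ 5/7 = 1
¬(¬(x_1 + x_2) ⇒ ((x_2 ⇒ x_2) ⇒ (x_1 ⇔ x_2))) = ¬1 = 0
x_1 ⇔ x_2 = 3/7 ⇔ 1/7 = 5/7
¬(x_1 ⇔ x_2) = ¬5/7 = 2/7
¬(¬(x_1 + x_2) ⇒ ((x_2 ⇒ x_2) ⇒ (x_1 ⇔ x_2))) ⇒ ¬(x_1 ⇔ x_2) = 0 ⇒ 2/7 = 1

1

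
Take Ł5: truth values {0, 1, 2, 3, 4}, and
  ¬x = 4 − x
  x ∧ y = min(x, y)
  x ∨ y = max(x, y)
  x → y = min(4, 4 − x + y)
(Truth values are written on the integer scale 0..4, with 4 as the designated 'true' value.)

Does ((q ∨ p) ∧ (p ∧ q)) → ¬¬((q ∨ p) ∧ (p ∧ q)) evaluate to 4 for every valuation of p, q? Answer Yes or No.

At p = 4, q = 2, for instance:
q ∨ p = 2 ∨ 4 = 4
p ∧ q = 4 ∧ 2 = 2
(q ∨ p) ∧ (p ∧ q) = 4 ∧ 2 = 2
¬((q ∨ p) ∧ (p ∧ q)) = ¬2 = 2
¬¬((q ∨ p) ∧ (p ∧ q)) = ¬2 = 2
((q ∨ p) ∧ (p ∧ q)) → ¬¬((q ∨ p) ∧ (p ∧ q)) = 2 → 2 = 4
and checking the remaining 24 assignments likewise gives ≥ 4 in every case.

Yes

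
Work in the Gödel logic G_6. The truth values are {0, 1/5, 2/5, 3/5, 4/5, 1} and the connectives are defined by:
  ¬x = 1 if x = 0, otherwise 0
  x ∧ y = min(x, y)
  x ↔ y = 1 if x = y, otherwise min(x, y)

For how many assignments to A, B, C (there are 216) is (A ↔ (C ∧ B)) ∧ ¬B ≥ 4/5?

value 1: 6 assignments (counts)
value 0: 210 assignments
So 6 of the 216 assignments meet the threshold.

6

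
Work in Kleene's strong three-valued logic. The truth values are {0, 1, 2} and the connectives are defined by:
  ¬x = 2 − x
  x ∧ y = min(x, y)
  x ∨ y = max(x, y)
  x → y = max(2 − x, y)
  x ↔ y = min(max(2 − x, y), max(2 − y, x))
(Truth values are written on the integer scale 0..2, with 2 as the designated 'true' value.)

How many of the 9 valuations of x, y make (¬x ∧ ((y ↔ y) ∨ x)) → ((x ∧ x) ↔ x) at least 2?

6

x = 0, y = 0 ↦ 2  ≥
x = 0, y = 1 ↦ 2  ≥
x = 0, y = 2 ↦ 2  ≥
x = 1, y = 0 ↦ 1  <
x = 1, y = 1 ↦ 1  <
x = 1, y = 2 ↦ 1  <
x = 2, y = 0 ↦ 2  ≥
x = 2, y = 1 ↦ 2  ≥
x = 2, y = 2 ↦ 2  ≥
So 6 of the 9 assignments meet the threshold.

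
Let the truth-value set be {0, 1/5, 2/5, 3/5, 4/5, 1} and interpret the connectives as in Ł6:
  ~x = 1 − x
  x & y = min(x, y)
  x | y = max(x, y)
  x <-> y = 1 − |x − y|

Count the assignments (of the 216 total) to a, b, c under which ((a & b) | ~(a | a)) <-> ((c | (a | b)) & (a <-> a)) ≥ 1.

42

value 1: 42 assignments (counts)
value 4/5: 81 assignments
value 3/5: 46 assignments
value 2/5: 29 assignments
value 1/5: 11 assignments
value 0: 7 assignments
So 42 of the 216 assignments meet the threshold.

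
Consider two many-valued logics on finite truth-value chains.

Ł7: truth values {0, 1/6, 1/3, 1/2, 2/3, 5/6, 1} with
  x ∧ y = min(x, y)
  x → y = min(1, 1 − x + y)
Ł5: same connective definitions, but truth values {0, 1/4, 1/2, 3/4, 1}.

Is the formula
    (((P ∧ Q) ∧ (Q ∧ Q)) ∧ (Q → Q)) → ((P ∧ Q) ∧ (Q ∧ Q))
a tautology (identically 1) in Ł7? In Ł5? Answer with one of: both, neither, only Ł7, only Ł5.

In Ł7: every assignment gives 1 — tautology.
In Ł5: every assignment gives 1 — tautology.

both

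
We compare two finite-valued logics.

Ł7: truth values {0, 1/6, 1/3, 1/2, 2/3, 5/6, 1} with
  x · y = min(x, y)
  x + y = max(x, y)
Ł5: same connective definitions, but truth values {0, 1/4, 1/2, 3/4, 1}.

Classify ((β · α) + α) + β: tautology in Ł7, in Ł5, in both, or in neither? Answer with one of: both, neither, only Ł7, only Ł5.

neither

In Ł7: at α = 0, β = 0 the value is 0 — not a tautology.
In Ł5: at α = 0, β = 0 the value is 0 — not a tautology.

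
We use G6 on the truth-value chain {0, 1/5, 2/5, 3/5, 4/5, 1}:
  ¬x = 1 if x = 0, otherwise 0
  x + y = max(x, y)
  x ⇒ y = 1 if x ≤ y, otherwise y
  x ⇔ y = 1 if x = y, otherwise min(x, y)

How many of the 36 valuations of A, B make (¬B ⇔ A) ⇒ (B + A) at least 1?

value 1: 32 assignments (counts)
value 4/5: 1 assignment
value 3/5: 1 assignment
value 2/5: 1 assignment
value 1/5: 1 assignment
So 32 of the 36 assignments meet the threshold.

32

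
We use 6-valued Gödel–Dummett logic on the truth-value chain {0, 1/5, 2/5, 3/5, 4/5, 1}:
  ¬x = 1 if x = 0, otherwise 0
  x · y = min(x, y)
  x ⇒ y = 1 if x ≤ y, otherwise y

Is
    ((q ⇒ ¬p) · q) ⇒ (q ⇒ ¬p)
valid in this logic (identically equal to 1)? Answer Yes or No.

Yes

At p = 3/5, q = 2/5, for instance:
¬p = ¬3/5 = 0
q ⇒ ¬p = 2/5 ⇒ 0 = 0
(q ⇒ ¬p) · q = 0 · 2/5 = 0
((q ⇒ ¬p) · q) ⇒ (q ⇒ ¬p) = 0 ⇒ 0 = 1
and checking the remaining 35 assignments likewise gives ≥ 1 in every case.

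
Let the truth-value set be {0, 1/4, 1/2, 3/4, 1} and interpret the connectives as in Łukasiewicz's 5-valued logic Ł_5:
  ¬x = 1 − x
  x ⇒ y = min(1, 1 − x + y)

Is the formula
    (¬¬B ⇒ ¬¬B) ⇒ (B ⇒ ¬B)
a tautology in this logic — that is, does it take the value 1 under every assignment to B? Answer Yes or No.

No

Counterexample: take B = 3/4.
¬B = ¬3/4 = 1/4
¬¬B = ¬1/4 = 3/4
¬B = ¬3/4 = 1/4
¬¬B = ¬1/4 = 3/4
¬¬B ⇒ ¬¬B = 3/4 ⇒ 3/4 = 1
¬B = ¬3/4 = 1/4
B ⇒ ¬B = 3/4 ⇒ 1/4 = 1/2
(¬¬B ⇒ ¬¬B) ⇒ (B ⇒ ¬B) = 1 ⇒ 1/2 = 1/2
This gives 1/2 ≠ 1.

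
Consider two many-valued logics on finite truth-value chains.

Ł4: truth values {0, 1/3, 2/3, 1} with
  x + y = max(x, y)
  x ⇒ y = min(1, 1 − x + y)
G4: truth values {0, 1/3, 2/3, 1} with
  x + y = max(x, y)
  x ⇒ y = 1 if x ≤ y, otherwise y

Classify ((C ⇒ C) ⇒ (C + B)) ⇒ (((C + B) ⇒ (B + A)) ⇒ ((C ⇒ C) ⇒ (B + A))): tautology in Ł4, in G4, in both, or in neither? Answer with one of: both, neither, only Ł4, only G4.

both

In Ł4: every assignment gives 1 — tautology.
In G4: every assignment gives 1 — tautology.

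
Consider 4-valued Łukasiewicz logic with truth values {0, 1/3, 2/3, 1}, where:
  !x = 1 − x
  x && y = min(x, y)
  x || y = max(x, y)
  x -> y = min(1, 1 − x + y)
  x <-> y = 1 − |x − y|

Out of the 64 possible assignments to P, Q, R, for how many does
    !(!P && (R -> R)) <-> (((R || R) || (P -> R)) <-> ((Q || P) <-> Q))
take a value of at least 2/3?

value 1: 10 assignments (counts)
value 2/3: 22 assignments (counts)
value 1/3: 14 assignments
value 0: 18 assignments
So 32 of the 64 assignments meet the threshold.

32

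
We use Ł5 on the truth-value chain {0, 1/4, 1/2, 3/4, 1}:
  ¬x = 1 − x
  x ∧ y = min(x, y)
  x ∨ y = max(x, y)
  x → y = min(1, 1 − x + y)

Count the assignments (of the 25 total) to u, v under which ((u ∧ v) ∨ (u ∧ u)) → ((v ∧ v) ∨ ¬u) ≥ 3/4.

value 1: 18 assignments (counts)
value 3/4: 2 assignments (counts)
value 1/2: 3 assignments
value 1/4: 1 assignment
value 0: 1 assignment
So 20 of the 25 assignments meet the threshold.

20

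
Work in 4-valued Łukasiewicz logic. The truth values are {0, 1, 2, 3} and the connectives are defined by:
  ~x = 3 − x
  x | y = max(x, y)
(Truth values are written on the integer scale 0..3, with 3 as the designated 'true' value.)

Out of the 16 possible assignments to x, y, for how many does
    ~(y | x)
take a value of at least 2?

x = 0, y = 0 ↦ 3  ≥
x = 0, y = 1 ↦ 2  ≥
x = 0, y = 2 ↦ 1  <
x = 0, y = 3 ↦ 0  <
x = 1, y = 0 ↦ 2  ≥
x = 1, y = 1 ↦ 2  ≥
x = 1, y = 2 ↦ 1  <
x = 1, y = 3 ↦ 0  <
x = 2, y = 0 ↦ 1  <
x = 2, y = 1 ↦ 1  <
x = 2, y = 2 ↦ 1  <
x = 2, y = 3 ↦ 0  <
x = 3, y = 0 ↦ 0  <
x = 3, y = 1 ↦ 0  <
x = 3, y = 2 ↦ 0  <
x = 3, y = 3 ↦ 0  <
So 4 of the 16 assignments meet the threshold.

4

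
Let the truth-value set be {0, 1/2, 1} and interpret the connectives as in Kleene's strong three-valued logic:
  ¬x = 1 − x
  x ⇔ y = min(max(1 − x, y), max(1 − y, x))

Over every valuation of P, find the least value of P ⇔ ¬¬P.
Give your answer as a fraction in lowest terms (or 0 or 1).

1/2

Take P = 1/2:
¬P = ¬1/2 = 1/2
¬¬P = ¬1/2 = 1/2
P ⇔ ¬¬P = 1/2 ⇔ 1/2 = 1/2
No assignment yields a value below 1/2, so this is the minimum.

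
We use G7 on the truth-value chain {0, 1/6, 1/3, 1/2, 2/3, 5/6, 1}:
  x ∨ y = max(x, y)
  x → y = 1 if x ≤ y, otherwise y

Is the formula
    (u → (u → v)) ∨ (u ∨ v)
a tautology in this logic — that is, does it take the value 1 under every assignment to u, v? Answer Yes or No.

Counterexample: take u = 1/6, v = 0.
u → v = 1/6 → 0 = 0
u → (u → v) = 1/6 → 0 = 0
u ∨ v = 1/6 ∨ 0 = 1/6
(u → (u → v)) ∨ (u ∨ v) = 0 ∨ 1/6 = 1/6
This gives 1/6 ≠ 1.

No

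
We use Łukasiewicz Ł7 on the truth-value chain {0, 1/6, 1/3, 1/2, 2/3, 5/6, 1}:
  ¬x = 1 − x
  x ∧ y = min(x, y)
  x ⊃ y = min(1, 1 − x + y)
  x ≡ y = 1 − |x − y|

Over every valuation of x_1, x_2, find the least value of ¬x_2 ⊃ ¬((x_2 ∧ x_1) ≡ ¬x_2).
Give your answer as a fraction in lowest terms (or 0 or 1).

1/2

Take x_1 = 1/2, x_2 = 1/2:
¬x_2 = ¬1/2 = 1/2
x_2 ∧ x_1 = 1/2 ∧ 1/2 = 1/2
¬x_2 = ¬1/2 = 1/2
(x_2 ∧ x_1) ≡ ¬x_2 = 1/2 ≡ 1/2 = 1
¬((x_2 ∧ x_1) ≡ ¬x_2) = ¬1 = 0
¬x_2 ⊃ ¬((x_2 ∧ x_1) ≡ ¬x_2) = 1/2 ⊃ 0 = 1/2
No assignment yields a value below 1/2, so this is the minimum.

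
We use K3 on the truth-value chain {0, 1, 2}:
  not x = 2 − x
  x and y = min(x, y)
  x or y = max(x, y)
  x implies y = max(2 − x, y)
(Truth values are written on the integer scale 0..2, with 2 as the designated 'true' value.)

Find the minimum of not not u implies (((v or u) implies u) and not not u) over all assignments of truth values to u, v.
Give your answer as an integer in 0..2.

Take u = 1, v = 0:
not u = not 1 = 1
not not u = not 1 = 1
v or u = 0 or 1 = 1
(v or u) implies u = 1 implies 1 = 1
not u = not 1 = 1
not not u = not 1 = 1
((v or u) implies u) and not not u = 1 and 1 = 1
not not u implies (((v or u) implies u) and not not u) = 1 implies 1 = 1
No assignment yields a value below 1, so this is the minimum.

1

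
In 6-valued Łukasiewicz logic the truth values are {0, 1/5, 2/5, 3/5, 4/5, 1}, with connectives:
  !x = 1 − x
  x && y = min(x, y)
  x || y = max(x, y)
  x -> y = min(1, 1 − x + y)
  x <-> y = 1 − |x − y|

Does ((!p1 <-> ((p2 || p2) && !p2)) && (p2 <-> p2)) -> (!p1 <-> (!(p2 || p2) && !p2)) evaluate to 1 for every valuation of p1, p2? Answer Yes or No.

No

Counterexample: take p1 = 3/5, p2 = 0.
!p1 = !3/5 = 2/5
p2 || p2 = 0 || 0 = 0
!p2 = !0 = 1
(p2 || p2) && !p2 = 0 && 1 = 0
!p1 <-> ((p2 || p2) && !p2) = 2/5 <-> 0 = 3/5
p2 <-> p2 = 0 <-> 0 = 1
(!p1 <-> ((p2 || p2) && !p2)) && (p2 <-> p2) = 3/5 && 1 = 3/5
!p1 = !3/5 = 2/5
p2 || p2 = 0 || 0 = 0
!(p2 || p2) = !0 = 1
!p2 = !0 = 1
!(p2 || p2) && !p2 = 1 && 1 = 1
!p1 <-> (!(p2 || p2) && !p2) = 2/5 <-> 1 = 2/5
((!p1 <-> ((p2 || p2) && !p2)) && (p2 <-> p2)) -> (!p1 <-> (!(p2 || p2) && !p2)) = 3/5 -> 2/5 = 4/5
This gives 4/5 ≠ 1.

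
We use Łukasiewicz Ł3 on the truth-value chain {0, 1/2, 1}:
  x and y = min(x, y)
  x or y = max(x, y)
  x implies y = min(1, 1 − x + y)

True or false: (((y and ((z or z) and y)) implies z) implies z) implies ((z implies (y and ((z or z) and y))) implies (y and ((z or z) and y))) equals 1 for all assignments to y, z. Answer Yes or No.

y = 0, z = 0 ↦ 1
y = 0, z = 1/2 ↦ 1
y = 0, z = 1 ↦ 1
y = 1/2, z = 0 ↦ 1
y = 1/2, z = 1/2 ↦ 1
y = 1/2, z = 1 ↦ 1
y = 1, z = 0 ↦ 1
y = 1, z = 1/2 ↦ 1
y = 1, z = 1 ↦ 1
Every assignment gives a value ≥ 1.

Yes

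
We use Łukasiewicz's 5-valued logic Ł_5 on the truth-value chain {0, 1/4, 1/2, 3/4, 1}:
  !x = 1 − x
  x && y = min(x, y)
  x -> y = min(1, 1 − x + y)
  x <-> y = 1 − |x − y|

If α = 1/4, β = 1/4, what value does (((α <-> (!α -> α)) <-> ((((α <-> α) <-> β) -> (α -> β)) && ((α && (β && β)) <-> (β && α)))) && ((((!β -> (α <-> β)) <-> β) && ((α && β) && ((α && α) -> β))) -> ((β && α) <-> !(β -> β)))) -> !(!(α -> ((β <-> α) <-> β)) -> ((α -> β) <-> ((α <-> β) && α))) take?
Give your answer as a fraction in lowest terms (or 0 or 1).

1/4

!α = !1/4 = 3/4
!α -> α = 3/4 -> 1/4 = 1/2
α <-> (!α -> α) = 1/4 <-> 1/2 = 3/4
α <-> α = 1/4 <-> 1/4 = 1
(α <-> α) <-> β = 1 <-> 1/4 = 1/4
α -> β = 1/4 -> 1/4 = 1
((α <-> α) <-> β) -> (α -> β) = 1/4 -> 1 = 1
β && β = 1/4 && 1/4 = 1/4
α && (β && β) = 1/4 && 1/4 = 1/4
β && α = 1/4 && 1/4 = 1/4
(α && (β && β)) <-> (β && α) = 1/4 <-> 1/4 = 1
(((α <-> α) <-> β) -> (α -> β)) && ((α && (β && β)) <-> (β && α)) = 1 && 1 = 1
(α <-> (!α -> α)) <-> ((((α <-> α) <-> β) -> (α -> β)) && ((α && (β && β)) <-> (β && α))) = 3/4 <-> 1 = 3/4
!β = !1/4 = 3/4
α <-> β = 1/4 <-> 1/4 = 1
!β -> (α <-> β) = 3/4 -> 1 = 1
(!β -> (α <-> β)) <-> β = 1 <-> 1/4 = 1/4
α && β = 1/4 && 1/4 = 1/4
α && α = 1/4 && 1/4 = 1/4
(α && α) -> β = 1/4 -> 1/4 = 1
(α && β) && ((α && α) -> β) = 1/4 && 1 = 1/4
((!β -> (α <-> β)) <-> β) && ((α && β) && ((α && α) -> β)) = 1/4 && 1/4 = 1/4
β && α = 1/4 && 1/4 = 1/4
β -> β = 1/4 -> 1/4 = 1
!(β -> β) = !1 = 0
(β && α) <-> !(β -> β) = 1/4 <-> 0 = 3/4
(((!β -> (α <-> β)) <-> β) && ((α && β) && ((α && α) -> β))) -> ((β && α) <-> !(β -> β)) = 1/4 -> 3/4 = 1
((α <-> (!α -> α)) <-> ((((α <-> α) <-> β) -> (α -> β)) && ((α && (β && β)) <-> (β && α)))) && ((((!β -> (α <-> β)) <-> β) && ((α && β) && ((α && α) -> β))) -> ((β && α) <-> !(β -> β))) = 3/4 && 1 = 3/4
β <-> α = 1/4 <-> 1/4 = 1
(β <-> α) <-> β = 1 <-> 1/4 = 1/4
α -> ((β <-> α) <-> β) = 1/4 -> 1/4 = 1
!(α -> ((β <-> α) <-> β)) = !1 = 0
α -> β = 1/4 -> 1/4 = 1
α <-> β = 1/4 <-> 1/4 = 1
(α <-> β) && α = 1 && 1/4 = 1/4
(α -> β) <-> ((α <-> β) && α) = 1 <-> 1/4 = 1/4
!(α -> ((β <-> α) <-> β)) -> ((α -> β) <-> ((α <-> β) && α)) = 0 -> 1/4 = 1
!(!(α -> ((β <-> α) <-> β)) -> ((α -> β) <-> ((α <-> β) && α))) = !1 = 0
(((α <-> (!α -> α)) <-> ((((α <-> α) <-> β) -> (α -> β)) && ((α && (β && β)) <-> (β && α)))) && ((((!β -> (α <-> β)) <-> β) && ((α && β) && ((α && α) -> β))) -> ((β && α) <-> !(β -> β)))) -> !(!(α -> ((β <-> α) <-> β)) -> ((α -> β) <-> ((α <-> β) && α))) = 3/4 -> 0 = 1/4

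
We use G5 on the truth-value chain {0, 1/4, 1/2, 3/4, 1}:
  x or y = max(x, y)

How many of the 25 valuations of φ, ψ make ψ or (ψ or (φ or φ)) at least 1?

value 1: 9 assignments (counts)
value 3/4: 7 assignments
value 1/2: 5 assignments
value 1/4: 3 assignments
value 0: 1 assignment
So 9 of the 25 assignments meet the threshold.

9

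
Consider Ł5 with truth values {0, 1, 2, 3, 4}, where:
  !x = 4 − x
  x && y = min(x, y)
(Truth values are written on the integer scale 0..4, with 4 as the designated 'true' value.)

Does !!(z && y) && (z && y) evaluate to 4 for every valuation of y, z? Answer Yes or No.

No

Counterexample: take y = 0, z = 0.
z && y = 0 && 0 = 0
!(z && y) = !0 = 4
!!(z && y) = !4 = 0
!!(z && y) && (z && y) = 0 && 0 = 0
This gives 0 ≠ 4.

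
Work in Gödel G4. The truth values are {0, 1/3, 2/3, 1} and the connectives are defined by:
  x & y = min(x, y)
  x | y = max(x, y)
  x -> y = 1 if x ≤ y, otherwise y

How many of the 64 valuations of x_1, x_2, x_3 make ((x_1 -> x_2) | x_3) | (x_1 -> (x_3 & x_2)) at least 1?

46

value 1: 46 assignments (counts)
value 2/3: 8 assignments
value 1/3: 7 assignments
value 0: 3 assignments
So 46 of the 64 assignments meet the threshold.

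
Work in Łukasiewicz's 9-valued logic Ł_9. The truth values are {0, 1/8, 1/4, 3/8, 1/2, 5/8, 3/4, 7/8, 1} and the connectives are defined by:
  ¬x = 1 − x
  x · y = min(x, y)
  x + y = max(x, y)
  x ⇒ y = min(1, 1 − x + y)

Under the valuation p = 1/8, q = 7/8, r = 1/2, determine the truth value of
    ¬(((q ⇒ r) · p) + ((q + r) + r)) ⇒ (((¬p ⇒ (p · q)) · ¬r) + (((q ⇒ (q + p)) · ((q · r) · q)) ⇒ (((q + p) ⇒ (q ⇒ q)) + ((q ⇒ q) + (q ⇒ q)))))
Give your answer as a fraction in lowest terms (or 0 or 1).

q ⇒ r = 7/8 ⇒ 1/2 = 5/8
(q ⇒ r) · p = 5/8 · 1/8 = 1/8
q + r = 7/8 + 1/2 = 7/8
(q + r) + r = 7/8 + 1/2 = 7/8
((q ⇒ r) · p) + ((q + r) + r) = 1/8 + 7/8 = 7/8
¬(((q ⇒ r) · p) + ((q + r) + r)) = ¬7/8 = 1/8
¬p = ¬1/8 = 7/8
p · q = 1/8 · 7/8 = 1/8
¬p ⇒ (p · q) = 7/8 ⇒ 1/8 = 1/4
¬r = ¬1/2 = 1/2
(¬p ⇒ (p · q)) · ¬r = 1/4 · 1/2 = 1/4
q + p = 7/8 + 1/8 = 7/8
q ⇒ (q + p) = 7/8 ⇒ 7/8 = 1
q · r = 7/8 · 1/2 = 1/2
(q · r) · q = 1/2 · 7/8 = 1/2
(q ⇒ (q + p)) · ((q · r) · q) = 1 · 1/2 = 1/2
q + p = 7/8 + 1/8 = 7/8
q ⇒ q = 7/8 ⇒ 7/8 = 1
(q + p) ⇒ (q ⇒ q) = 7/8 ⇒ 1 = 1
q ⇒ q = 7/8 ⇒ 7/8 = 1
q ⇒ q = 7/8 ⇒ 7/8 = 1
(q ⇒ q) + (q ⇒ q) = 1 + 1 = 1
((q + p) ⇒ (q ⇒ q)) + ((q ⇒ q) + (q ⇒ q)) = 1 + 1 = 1
((q ⇒ (q + p)) · ((q · r) · q)) ⇒ (((q + p) ⇒ (q ⇒ q)) + ((q ⇒ q) + (q ⇒ q))) = 1/2 ⇒ 1 = 1
((¬p ⇒ (p · q)) · ¬r) + (((q ⇒ (q + p)) · ((q · r) · q)) ⇒ (((q + p) ⇒ (q ⇒ q)) + ((q ⇒ q) + (q ⇒ q)))) = 1/4 + 1 = 1
¬(((q ⇒ r) · p) + ((q + r) + r)) ⇒ (((¬p ⇒ (p · q)) · ¬r) + (((q ⇒ (q + p)) · ((q · r) · q)) ⇒ (((q + p) ⇒ (q ⇒ q)) + ((q ⇒ q) + (q ⇒ q))))) = 1/8 ⇒ 1 = 1

1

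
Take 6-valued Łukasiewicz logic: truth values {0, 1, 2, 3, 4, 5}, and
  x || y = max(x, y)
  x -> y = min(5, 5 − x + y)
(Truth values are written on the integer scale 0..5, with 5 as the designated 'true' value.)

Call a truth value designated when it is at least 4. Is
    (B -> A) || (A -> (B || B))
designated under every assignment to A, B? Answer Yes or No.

Yes

At A = 3, B = 4, for instance:
B -> A = 4 -> 3 = 4
B || B = 4 || 4 = 4
A -> (B || B) = 3 -> 4 = 5
(B -> A) || (A -> (B || B)) = 4 || 5 = 5
and checking the remaining 35 assignments likewise gives ≥ 4 in every case.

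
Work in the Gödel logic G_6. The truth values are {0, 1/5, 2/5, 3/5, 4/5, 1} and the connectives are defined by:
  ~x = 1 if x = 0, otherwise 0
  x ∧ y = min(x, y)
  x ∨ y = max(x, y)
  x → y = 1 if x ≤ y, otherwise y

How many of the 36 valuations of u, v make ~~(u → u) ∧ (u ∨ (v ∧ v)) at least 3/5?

27

value 1: 11 assignments (counts)
value 4/5: 9 assignments (counts)
value 3/5: 7 assignments (counts)
value 2/5: 5 assignments
value 1/5: 3 assignments
value 0: 1 assignment
So 27 of the 36 assignments meet the threshold.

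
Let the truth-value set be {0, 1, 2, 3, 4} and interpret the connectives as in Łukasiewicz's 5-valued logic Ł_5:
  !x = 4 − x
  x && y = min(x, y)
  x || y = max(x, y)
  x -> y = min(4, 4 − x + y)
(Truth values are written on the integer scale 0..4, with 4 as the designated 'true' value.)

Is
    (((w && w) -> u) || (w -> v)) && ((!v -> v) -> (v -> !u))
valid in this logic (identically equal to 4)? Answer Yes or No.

No

Counterexample: take u = 0, v = 0, w = 1.
w && w = 1 && 1 = 1
(w && w) -> u = 1 -> 0 = 3
w -> v = 1 -> 0 = 3
((w && w) -> u) || (w -> v) = 3 || 3 = 3
!v = !0 = 4
!v -> v = 4 -> 0 = 0
!u = !0 = 4
v -> !u = 0 -> 4 = 4
(!v -> v) -> (v -> !u) = 0 -> 4 = 4
(((w && w) -> u) || (w -> v)) && ((!v -> v) -> (v -> !u)) = 3 && 4 = 3
This gives 3 ≠ 4.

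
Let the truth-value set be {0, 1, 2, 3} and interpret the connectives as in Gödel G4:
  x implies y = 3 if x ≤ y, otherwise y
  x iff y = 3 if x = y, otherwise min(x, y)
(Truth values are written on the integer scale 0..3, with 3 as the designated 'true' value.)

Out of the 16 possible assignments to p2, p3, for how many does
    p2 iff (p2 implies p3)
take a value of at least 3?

p2 = 0, p3 = 0 ↦ 0  <
p2 = 0, p3 = 1 ↦ 0  <
p2 = 0, p3 = 2 ↦ 0  <
p2 = 0, p3 = 3 ↦ 0  <
p2 = 1, p3 = 0 ↦ 0  <
p2 = 1, p3 = 1 ↦ 1  <
p2 = 1, p3 = 2 ↦ 1  <
p2 = 1, p3 = 3 ↦ 1  <
p2 = 2, p3 = 0 ↦ 0  <
p2 = 2, p3 = 1 ↦ 1  <
p2 = 2, p3 = 2 ↦ 2  <
p2 = 2, p3 = 3 ↦ 2  <
p2 = 3, p3 = 0 ↦ 0  <
p2 = 3, p3 = 1 ↦ 1  <
p2 = 3, p3 = 2 ↦ 2  <
p2 = 3, p3 = 3 ↦ 3  ≥
So 1 of the 16 assignments meets the threshold.

1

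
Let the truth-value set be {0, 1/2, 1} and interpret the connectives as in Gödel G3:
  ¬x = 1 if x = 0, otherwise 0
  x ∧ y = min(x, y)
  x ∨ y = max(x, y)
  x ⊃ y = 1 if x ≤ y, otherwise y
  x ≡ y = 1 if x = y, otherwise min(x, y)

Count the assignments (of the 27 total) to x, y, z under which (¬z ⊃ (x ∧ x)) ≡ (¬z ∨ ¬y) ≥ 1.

value 1: 9 assignments (counts)
value 1/2: 3 assignments
value 0: 15 assignments
So 9 of the 27 assignments meet the threshold.

9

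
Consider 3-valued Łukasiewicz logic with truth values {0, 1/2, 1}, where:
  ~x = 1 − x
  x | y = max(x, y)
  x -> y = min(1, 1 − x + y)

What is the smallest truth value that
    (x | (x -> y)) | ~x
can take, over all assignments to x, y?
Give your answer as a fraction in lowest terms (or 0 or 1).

1/2

Take x = 1/2, y = 0:
x -> y = 1/2 -> 0 = 1/2
x | (x -> y) = 1/2 | 1/2 = 1/2
~x = ~1/2 = 1/2
(x | (x -> y)) | ~x = 1/2 | 1/2 = 1/2
No assignment yields a value below 1/2, so this is the minimum.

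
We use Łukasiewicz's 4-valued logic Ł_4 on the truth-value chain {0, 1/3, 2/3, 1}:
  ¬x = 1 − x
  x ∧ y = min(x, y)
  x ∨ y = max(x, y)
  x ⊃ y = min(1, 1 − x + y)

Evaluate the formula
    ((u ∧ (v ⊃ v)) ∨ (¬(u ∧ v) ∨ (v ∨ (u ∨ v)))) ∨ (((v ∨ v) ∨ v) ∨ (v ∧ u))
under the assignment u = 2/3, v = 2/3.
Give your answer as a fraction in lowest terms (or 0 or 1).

v ⊃ v = 2/3 ⊃ 2/3 = 1
u ∧ (v ⊃ v) = 2/3 ∧ 1 = 2/3
u ∧ v = 2/3 ∧ 2/3 = 2/3
¬(u ∧ v) = ¬2/3 = 1/3
u ∨ v = 2/3 ∨ 2/3 = 2/3
v ∨ (u ∨ v) = 2/3 ∨ 2/3 = 2/3
¬(u ∧ v) ∨ (v ∨ (u ∨ v)) = 1/3 ∨ 2/3 = 2/3
(u ∧ (v ⊃ v)) ∨ (¬(u ∧ v) ∨ (v ∨ (u ∨ v))) = 2/3 ∨ 2/3 = 2/3
v ∨ v = 2/3 ∨ 2/3 = 2/3
(v ∨ v) ∨ v = 2/3 ∨ 2/3 = 2/3
v ∧ u = 2/3 ∧ 2/3 = 2/3
((v ∨ v) ∨ v) ∨ (v ∧ u) = 2/3 ∨ 2/3 = 2/3
((u ∧ (v ⊃ v)) ∨ (¬(u ∧ v) ∨ (v ∨ (u ∨ v)))) ∨ (((v ∨ v) ∨ v) ∨ (v ∧ u)) = 2/3 ∨ 2/3 = 2/3

2/3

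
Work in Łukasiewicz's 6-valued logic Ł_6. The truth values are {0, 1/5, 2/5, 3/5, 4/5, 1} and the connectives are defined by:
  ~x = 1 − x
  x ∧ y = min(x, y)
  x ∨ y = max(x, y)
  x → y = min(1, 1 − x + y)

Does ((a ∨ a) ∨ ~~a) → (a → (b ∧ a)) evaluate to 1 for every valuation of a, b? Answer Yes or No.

Counterexample: take a = 3/5, b = 0.
a ∨ a = 3/5 ∨ 3/5 = 3/5
~a = ~3/5 = 2/5
~~a = ~2/5 = 3/5
(a ∨ a) ∨ ~~a = 3/5 ∨ 3/5 = 3/5
b ∧ a = 0 ∧ 3/5 = 0
a → (b ∧ a) = 3/5 → 0 = 2/5
((a ∨ a) ∨ ~~a) → (a → (b ∧ a)) = 3/5 → 2/5 = 4/5
This gives 4/5 ≠ 1.

No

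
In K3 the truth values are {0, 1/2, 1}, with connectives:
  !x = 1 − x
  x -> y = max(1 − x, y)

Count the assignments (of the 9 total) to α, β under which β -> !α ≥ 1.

α = 0, β = 0 ↦ 1  ≥
α = 0, β = 1/2 ↦ 1  ≥
α = 0, β = 1 ↦ 1  ≥
α = 1/2, β = 0 ↦ 1  ≥
α = 1/2, β = 1/2 ↦ 1/2  <
α = 1/2, β = 1 ↦ 1/2  <
α = 1, β = 0 ↦ 1  ≥
α = 1, β = 1/2 ↦ 1/2  <
α = 1, β = 1 ↦ 0  <
So 5 of the 9 assignments meet the threshold.

5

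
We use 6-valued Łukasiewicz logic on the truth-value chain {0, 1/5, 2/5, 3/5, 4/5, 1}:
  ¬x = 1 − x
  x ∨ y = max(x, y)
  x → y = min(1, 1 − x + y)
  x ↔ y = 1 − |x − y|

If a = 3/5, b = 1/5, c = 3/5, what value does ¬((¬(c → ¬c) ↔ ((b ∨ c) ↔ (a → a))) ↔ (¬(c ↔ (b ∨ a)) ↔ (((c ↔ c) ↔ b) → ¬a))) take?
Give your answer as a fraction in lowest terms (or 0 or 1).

3/5

¬c = ¬3/5 = 2/5
c → ¬c = 3/5 → 2/5 = 4/5
¬(c → ¬c) = ¬4/5 = 1/5
b ∨ c = 1/5 ∨ 3/5 = 3/5
a → a = 3/5 → 3/5 = 1
(b ∨ c) ↔ (a → a) = 3/5 ↔ 1 = 3/5
¬(c → ¬c) ↔ ((b ∨ c) ↔ (a → a)) = 1/5 ↔ 3/5 = 3/5
b ∨ a = 1/5 ∨ 3/5 = 3/5
c ↔ (b ∨ a) = 3/5 ↔ 3/5 = 1
¬(c ↔ (b ∨ a)) = ¬1 = 0
c ↔ c = 3/5 ↔ 3/5 = 1
(c ↔ c) ↔ b = 1 ↔ 1/5 = 1/5
¬a = ¬3/5 = 2/5
((c ↔ c) ↔ b) → ¬a = 1/5 → 2/5 = 1
¬(c ↔ (b ∨ a)) ↔ (((c ↔ c) ↔ b) → ¬a) = 0 ↔ 1 = 0
(¬(c → ¬c) ↔ ((b ∨ c) ↔ (a → a))) ↔ (¬(c ↔ (b ∨ a)) ↔ (((c ↔ c) ↔ b) → ¬a)) = 3/5 ↔ 0 = 2/5
¬((¬(c → ¬c) ↔ ((b ∨ c) ↔ (a → a))) ↔ (¬(c ↔ (b ∨ a)) ↔ (((c ↔ c) ↔ b) → ¬a))) = ¬2/5 = 3/5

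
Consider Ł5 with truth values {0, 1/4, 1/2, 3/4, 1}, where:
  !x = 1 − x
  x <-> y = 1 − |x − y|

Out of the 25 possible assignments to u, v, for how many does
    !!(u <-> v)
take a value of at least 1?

value 1: 5 assignments (counts)
value 3/4: 8 assignments
value 1/2: 6 assignments
value 1/4: 4 assignments
value 0: 2 assignments
So 5 of the 25 assignments meet the threshold.

5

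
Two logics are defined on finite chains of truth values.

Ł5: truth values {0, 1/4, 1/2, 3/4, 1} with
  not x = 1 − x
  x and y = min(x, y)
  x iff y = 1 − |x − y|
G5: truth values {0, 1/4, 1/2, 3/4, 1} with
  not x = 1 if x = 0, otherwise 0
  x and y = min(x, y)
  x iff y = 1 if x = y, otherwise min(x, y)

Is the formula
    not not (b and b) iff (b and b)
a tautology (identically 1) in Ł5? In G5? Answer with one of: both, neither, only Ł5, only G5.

In Ł5: every assignment gives 1 — tautology.
In G5: at b = 1/4 the value is 1/4 — not a tautology.

only Ł5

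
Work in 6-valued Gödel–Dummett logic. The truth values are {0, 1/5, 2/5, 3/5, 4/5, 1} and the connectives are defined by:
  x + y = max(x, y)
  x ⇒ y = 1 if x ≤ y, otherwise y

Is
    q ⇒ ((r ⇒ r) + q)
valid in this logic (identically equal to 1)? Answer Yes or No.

Yes

At q = 1/5, r = 0, for instance:
r ⇒ r = 0 ⇒ 0 = 1
(r ⇒ r) + q = 1 + 1/5 = 1
q ⇒ ((r ⇒ r) + q) = 1/5 ⇒ 1 = 1
and checking the remaining 35 assignments likewise gives ≥ 1 in every case.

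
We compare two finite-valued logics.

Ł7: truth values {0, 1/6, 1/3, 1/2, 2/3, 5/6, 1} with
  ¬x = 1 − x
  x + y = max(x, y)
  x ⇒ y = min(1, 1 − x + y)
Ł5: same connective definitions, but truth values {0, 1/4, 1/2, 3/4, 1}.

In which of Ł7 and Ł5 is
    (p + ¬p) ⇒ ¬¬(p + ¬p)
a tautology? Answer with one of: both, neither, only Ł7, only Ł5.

In Ł7: every assignment gives 1 — tautology.
In Ł5: every assignment gives 1 — tautology.

both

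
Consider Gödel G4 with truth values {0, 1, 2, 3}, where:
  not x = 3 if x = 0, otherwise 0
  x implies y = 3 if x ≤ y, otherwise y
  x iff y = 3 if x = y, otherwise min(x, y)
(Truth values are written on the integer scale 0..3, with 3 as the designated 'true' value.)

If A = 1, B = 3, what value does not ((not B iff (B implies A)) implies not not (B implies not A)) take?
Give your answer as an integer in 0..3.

0

not B = not 3 = 0
B implies A = 3 implies 1 = 1
not B iff (B implies A) = 0 iff 1 = 0
not A = not 1 = 0
B implies not A = 3 implies 0 = 0
not (B implies not A) = not 0 = 3
not not (B implies not A) = not 3 = 0
(not B iff (B implies A)) implies not not (B implies not A) = 0 implies 0 = 3
not ((not B iff (B implies A)) implies not not (B implies not A)) = not 3 = 0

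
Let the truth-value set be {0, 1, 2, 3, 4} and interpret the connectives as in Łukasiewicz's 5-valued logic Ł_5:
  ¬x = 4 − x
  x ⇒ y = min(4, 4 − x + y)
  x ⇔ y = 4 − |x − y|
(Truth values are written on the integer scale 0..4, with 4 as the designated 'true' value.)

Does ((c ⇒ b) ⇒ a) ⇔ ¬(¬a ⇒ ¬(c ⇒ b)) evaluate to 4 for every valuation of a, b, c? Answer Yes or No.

No

Counterexample: take a = 0, b = 0, c = 0.
c ⇒ b = 0 ⇒ 0 = 4
(c ⇒ b) ⇒ a = 4 ⇒ 0 = 0
¬a = ¬0 = 4
¬(c ⇒ b) = ¬4 = 0
¬a ⇒ ¬(c ⇒ b) = 4 ⇒ 0 = 0
¬(¬a ⇒ ¬(c ⇒ b)) = ¬0 = 4
((c ⇒ b) ⇒ a) ⇔ ¬(¬a ⇒ ¬(c ⇒ b)) = 0 ⇔ 4 = 0
This gives 0 ≠ 4.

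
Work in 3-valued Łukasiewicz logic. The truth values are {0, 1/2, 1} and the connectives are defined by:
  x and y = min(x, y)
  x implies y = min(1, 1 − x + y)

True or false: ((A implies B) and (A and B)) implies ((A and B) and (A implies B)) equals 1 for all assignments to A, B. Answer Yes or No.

A = 0, B = 0 ↦ 1
A = 0, B = 1/2 ↦ 1
A = 0, B = 1 ↦ 1
A = 1/2, B = 0 ↦ 1
A = 1/2, B = 1/2 ↦ 1
A = 1/2, B = 1 ↦ 1
A = 1, B = 0 ↦ 1
A = 1, B = 1/2 ↦ 1
A = 1, B = 1 ↦ 1
Every assignment gives a value ≥ 1.

Yes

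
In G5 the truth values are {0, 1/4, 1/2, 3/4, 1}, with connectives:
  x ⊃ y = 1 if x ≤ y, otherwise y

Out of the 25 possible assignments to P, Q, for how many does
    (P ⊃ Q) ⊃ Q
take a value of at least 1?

15

value 1: 15 assignments (counts)
value 3/4: 4 assignments
value 1/2: 3 assignments
value 1/4: 2 assignments
value 0: 1 assignment
So 15 of the 25 assignments meet the threshold.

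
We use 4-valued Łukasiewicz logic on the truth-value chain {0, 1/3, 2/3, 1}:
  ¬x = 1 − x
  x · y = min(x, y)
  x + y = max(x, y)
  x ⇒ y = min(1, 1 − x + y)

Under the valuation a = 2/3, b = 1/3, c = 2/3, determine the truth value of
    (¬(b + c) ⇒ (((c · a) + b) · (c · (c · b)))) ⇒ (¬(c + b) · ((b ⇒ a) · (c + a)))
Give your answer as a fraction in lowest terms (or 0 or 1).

b + c = 1/3 + 2/3 = 2/3
¬(b + c) = ¬2/3 = 1/3
c · a = 2/3 · 2/3 = 2/3
(c · a) + b = 2/3 + 1/3 = 2/3
c · b = 2/3 · 1/3 = 1/3
c · (c · b) = 2/3 · 1/3 = 1/3
((c · a) + b) · (c · (c · b)) = 2/3 · 1/3 = 1/3
¬(b + c) ⇒ (((c · a) + b) · (c · (c · b))) = 1/3 ⇒ 1/3 = 1
c + b = 2/3 + 1/3 = 2/3
¬(c + b) = ¬2/3 = 1/3
b ⇒ a = 1/3 ⇒ 2/3 = 1
c + a = 2/3 + 2/3 = 2/3
(b ⇒ a) · (c + a) = 1 · 2/3 = 2/3
¬(c + b) · ((b ⇒ a) · (c + a)) = 1/3 · 2/3 = 1/3
(¬(b + c) ⇒ (((c · a) + b) · (c · (c · b)))) ⇒ (¬(c + b) · ((b ⇒ a) · (c + a))) = 1 ⇒ 1/3 = 1/3

1/3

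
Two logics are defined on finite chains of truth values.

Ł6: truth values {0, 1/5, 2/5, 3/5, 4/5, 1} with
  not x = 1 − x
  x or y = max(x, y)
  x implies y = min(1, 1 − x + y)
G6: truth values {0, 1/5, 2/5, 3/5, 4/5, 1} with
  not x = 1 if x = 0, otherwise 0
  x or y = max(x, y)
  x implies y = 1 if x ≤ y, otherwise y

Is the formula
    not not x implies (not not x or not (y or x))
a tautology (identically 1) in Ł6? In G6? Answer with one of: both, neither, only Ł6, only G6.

In Ł6: every assignment gives 1 — tautology.
In G6: every assignment gives 1 — tautology.

both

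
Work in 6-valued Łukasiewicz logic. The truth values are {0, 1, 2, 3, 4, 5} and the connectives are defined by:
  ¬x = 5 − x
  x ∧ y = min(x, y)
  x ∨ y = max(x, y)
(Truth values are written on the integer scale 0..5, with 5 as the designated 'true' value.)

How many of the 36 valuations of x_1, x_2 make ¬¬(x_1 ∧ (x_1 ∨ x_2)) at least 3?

value 5: 6 assignments (counts)
value 4: 6 assignments (counts)
value 3: 6 assignments (counts)
value 2: 6 assignments
value 1: 6 assignments
value 0: 6 assignments
So 18 of the 36 assignments meet the threshold.

18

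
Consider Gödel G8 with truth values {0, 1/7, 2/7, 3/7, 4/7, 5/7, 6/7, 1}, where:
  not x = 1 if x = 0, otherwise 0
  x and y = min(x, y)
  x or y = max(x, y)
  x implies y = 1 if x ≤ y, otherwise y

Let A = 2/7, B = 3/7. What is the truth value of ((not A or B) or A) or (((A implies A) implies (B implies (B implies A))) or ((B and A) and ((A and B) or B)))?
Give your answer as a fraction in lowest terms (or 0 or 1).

3/7

not A = not 2/7 = 0
not A or B = 0 or 3/7 = 3/7
(not A or B) or A = 3/7 or 2/7 = 3/7
A implies A = 2/7 implies 2/7 = 1
B implies A = 3/7 implies 2/7 = 2/7
B implies (B implies A) = 3/7 implies 2/7 = 2/7
(A implies A) implies (B implies (B implies A)) = 1 implies 2/7 = 2/7
B and A = 3/7 and 2/7 = 2/7
A and B = 2/7 and 3/7 = 2/7
(A and B) or B = 2/7 or 3/7 = 3/7
(B and A) and ((A and B) or B) = 2/7 and 3/7 = 2/7
((A implies A) implies (B implies (B implies A))) or ((B and A) and ((A and B) or B)) = 2/7 or 2/7 = 2/7
((not A or B) or A) or (((A implies A) implies (B implies (B implies A))) or ((B and A) and ((A and B) or B))) = 3/7 or 2/7 = 3/7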